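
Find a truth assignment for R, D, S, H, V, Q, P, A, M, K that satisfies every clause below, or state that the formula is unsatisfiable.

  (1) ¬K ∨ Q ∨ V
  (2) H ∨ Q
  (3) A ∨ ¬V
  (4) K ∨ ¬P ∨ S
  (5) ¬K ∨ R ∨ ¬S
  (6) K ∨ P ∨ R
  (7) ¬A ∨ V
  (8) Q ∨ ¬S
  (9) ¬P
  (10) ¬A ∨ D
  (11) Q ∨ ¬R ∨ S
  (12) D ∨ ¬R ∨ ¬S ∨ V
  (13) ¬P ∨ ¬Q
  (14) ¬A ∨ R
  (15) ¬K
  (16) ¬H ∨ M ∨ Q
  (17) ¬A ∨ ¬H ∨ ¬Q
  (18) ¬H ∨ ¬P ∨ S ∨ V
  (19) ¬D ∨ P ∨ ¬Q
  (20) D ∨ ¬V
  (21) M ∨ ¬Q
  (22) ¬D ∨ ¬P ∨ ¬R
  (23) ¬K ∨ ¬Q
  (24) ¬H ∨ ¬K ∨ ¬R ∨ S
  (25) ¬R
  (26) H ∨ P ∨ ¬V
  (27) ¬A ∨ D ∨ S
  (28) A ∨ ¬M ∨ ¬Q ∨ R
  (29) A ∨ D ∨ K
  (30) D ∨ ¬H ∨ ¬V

Case R = True:
  Clause (¬R) is falsified — contradiction.
Case R = False:
  (¬P) forces P = False.
  (K ∨ P ∨ R) forces K = True.
  Clause (¬K) is falsified — contradiction.
Both cases fail, so the formula is unsatisfiable.

Unsatisfiable — no assignment works.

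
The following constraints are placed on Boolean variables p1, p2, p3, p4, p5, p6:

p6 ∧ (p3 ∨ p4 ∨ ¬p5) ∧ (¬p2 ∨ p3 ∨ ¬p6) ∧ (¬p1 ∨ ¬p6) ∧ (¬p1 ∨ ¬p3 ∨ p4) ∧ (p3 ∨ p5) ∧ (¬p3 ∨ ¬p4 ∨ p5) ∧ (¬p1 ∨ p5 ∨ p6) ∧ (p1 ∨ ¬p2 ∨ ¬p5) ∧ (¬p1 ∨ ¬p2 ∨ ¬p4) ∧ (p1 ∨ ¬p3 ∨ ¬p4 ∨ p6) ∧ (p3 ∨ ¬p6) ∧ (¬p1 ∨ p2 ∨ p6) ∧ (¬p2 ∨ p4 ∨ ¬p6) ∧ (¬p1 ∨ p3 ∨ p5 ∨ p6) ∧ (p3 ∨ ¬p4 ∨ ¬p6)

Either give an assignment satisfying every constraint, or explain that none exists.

p1=F, p2=F, p3=T, p4=F, p5=T, p6=T

Unit clause (p6) forces p6 = True.
In (¬p1 ∨ ¬p6) only ¬p1 is left, so p1 = False.
In (p3 ∨ ¬p6) only p3 is left, so p3 = True.
Set p2 = False.
Set p4 = False.
Set p5 = True.
All clauses satisfied.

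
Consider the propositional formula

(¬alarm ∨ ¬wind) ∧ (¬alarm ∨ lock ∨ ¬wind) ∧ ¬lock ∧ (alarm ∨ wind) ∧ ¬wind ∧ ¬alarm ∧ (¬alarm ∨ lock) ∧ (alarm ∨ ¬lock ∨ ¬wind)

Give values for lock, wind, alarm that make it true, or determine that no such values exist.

Case lock = True:
  Clause (¬lock) is falsified — contradiction.
Case lock = False:
  (¬wind) forces wind = False.
  (alarm ∨ wind) forces alarm = True.
  Clause (¬alarm) is falsified — contradiction.
Both cases fail, so the formula is unsatisfiable.

The formula is unsatisfiable.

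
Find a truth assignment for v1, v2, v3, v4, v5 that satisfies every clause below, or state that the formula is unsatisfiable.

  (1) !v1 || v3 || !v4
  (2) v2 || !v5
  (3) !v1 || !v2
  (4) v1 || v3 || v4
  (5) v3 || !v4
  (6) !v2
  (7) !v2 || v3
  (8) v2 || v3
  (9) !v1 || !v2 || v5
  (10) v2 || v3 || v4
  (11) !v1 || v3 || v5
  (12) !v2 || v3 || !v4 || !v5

v1 = False; v2 = False; v3 = True; v4 = True; v5 = False

Unit clause (!v2) forces v2 = False.
In (v2 || v3) only v3 is left, so v3 = True.
In (v2 || !v5) only !v5 is left, so v5 = False.
Set v1 = False.
Set v4 = True.
All clauses satisfied.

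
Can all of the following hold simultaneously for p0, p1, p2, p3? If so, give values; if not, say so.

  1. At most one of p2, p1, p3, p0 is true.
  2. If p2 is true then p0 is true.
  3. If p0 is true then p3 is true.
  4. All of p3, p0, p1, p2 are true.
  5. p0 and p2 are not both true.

Case p0 = True:
  (1) with p0=T forces p2 = False.
  Constraint (4) is violated (p2=F) — contradiction.
Case p0 = False:
  Constraint (4) is violated (p0=F) — contradiction.
Both cases fail — unsatisfiable.

UNSATISFIABLE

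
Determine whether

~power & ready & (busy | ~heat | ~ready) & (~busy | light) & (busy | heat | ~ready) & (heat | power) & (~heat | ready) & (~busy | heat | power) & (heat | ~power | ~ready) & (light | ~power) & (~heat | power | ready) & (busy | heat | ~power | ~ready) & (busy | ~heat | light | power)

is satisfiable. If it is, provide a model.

heat=T; ready=T; light=T; busy=T; power=F

Unit clause (~power) forces power = False.
Unit clause (ready) forces ready = True.
In (heat | power) only heat is left, so heat = True.
In (busy | ~heat | ~ready) only busy is left, so busy = True.
In (~busy | light) only light is left, so light = True.
All clauses satisfied.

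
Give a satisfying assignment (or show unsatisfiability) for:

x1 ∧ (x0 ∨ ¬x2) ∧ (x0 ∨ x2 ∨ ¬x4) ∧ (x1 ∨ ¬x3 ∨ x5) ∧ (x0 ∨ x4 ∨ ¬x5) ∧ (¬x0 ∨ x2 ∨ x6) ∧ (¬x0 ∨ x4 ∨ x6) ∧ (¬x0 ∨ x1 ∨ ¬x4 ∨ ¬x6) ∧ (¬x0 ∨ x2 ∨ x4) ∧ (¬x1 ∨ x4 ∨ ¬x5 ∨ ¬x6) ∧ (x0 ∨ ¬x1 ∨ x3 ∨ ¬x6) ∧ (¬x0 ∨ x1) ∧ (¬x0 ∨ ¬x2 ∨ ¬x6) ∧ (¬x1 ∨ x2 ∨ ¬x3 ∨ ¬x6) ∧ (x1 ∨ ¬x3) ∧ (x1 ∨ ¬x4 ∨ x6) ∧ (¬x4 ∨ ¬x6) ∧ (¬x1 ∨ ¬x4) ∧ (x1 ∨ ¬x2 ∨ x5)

x0: False, x1: True, x2: False, x3: False, x4: False, x5: False, x6: False

Unit clause (x1) forces x1 = True.
In (¬x1 ∨ ¬x4) only ¬x4 is left, so x4 = False.
Try x0 = True:
  (¬x0 ∨ x4 ∨ x6) forces x6 = True.
  (¬x0 ∨ x2 ∨ x4) forces x2 = True.
  clause (¬x0 ∨ ¬x2 ∨ ¬x6) is falsified — backtrack.
So x0 = False.
  then (x0 ∨ ¬x2) forces x2 = False.
  then (x0 ∨ x4 ∨ ¬x5) forces x5 = False.
Set x3 = False.
  then (x0 ∨ ¬x1 ∨ x3 ∨ ¬x6) forces x6 = False.
All clauses satisfied.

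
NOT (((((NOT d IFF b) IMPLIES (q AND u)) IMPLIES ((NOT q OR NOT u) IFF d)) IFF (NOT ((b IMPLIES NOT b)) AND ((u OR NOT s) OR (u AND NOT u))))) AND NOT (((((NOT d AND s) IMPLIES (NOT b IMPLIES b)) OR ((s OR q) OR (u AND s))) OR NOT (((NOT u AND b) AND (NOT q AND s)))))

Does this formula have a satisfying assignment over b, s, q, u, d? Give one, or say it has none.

The conjunct NOT (((((NOT d AND s) IMPLIES (NOT b IMPLIES b)) OR ((s OR q) OR (u AND s))) OR NOT (((NOT u AND b) AND (NOT q AND s))))) is unsatisfiable on its own:
  b = True: this becomes NOT ((True OR NOT ((NOT u AND (NOT q AND s))))) = False.
  b = False: this becomes NOT (((NOT ((NOT d AND s)) OR ((s OR q) OR (u AND s))) OR True)) = False.
So the whole conjunction is unsatisfiable.

UNSATISFIABLE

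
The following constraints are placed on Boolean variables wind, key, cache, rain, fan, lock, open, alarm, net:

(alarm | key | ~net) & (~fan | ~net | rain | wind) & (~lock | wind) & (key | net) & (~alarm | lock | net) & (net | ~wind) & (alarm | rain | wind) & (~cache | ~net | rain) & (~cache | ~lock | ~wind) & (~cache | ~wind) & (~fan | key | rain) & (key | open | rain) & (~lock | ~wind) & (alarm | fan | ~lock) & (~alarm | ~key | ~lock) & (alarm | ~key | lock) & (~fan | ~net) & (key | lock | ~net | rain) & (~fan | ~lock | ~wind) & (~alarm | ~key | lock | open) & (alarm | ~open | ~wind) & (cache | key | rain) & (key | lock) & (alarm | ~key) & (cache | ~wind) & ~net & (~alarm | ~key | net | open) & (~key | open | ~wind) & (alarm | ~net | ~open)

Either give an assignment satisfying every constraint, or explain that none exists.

UNSATISFIABLE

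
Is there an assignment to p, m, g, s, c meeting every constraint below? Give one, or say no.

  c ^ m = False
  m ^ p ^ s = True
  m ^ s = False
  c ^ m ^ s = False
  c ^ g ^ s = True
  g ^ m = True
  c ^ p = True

p = True; m = False; g = True; s = False; c = False

c ^ m = F ^ F = False ✓
m ^ p ^ s = F ^ T ^ F = True ✓
m ^ s = F ^ F = False ✓
c ^ m ^ s = F ^ F ^ F = False ✓
c ^ g ^ s = F ^ T ^ F = True ✓
g ^ m = T ^ F = True ✓
c ^ p = F ^ T = True ✓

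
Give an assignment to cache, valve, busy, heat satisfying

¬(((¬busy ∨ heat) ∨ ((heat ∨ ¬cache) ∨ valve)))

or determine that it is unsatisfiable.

cache: True, valve: False, busy: True, heat: False

  ¬(((¬busy ∨ heat) ∨ ((heat ∨ ¬cache) ∨ valve))) = True
    (¬busy ∨ heat) ∨ ((heat ∨ ¬cache) ∨ valve) = False
      ¬busy ∨ heat = False
        ¬busy = False
      (heat ∨ ¬cache) ∨ valve = False
        heat ∨ ¬cache = False
          ¬cache = False
The formula evaluates to True.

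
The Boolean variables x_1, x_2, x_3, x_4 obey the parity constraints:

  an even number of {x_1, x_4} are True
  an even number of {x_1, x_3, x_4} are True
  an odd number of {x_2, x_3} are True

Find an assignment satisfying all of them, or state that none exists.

x_1 = True, x_2 = True, x_3 = False, x_4 = True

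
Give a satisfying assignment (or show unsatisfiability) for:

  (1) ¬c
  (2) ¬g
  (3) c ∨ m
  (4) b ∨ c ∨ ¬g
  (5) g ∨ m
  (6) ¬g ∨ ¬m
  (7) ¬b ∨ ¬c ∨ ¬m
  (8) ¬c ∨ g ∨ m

Unit clause (¬c) forces c = False.
Unit clause (¬g) forces g = False.
In (c ∨ m) only m is left, so m = True.
Set b = True.
Check each clause:
  (¬c): ¬c holds.
  (¬g): ¬g holds.
  (c ∨ m): m holds.
  (b ∨ c ∨ ¬g): b holds.
  (g ∨ m): m holds.
  (¬g ∨ ¬m): ¬g holds.
  (¬b ∨ ¬c ∨ ¬m): ¬c holds.
  (¬c ∨ g ∨ m): ¬c holds.
All clauses satisfied.

m: True, g: False, b: True, c: False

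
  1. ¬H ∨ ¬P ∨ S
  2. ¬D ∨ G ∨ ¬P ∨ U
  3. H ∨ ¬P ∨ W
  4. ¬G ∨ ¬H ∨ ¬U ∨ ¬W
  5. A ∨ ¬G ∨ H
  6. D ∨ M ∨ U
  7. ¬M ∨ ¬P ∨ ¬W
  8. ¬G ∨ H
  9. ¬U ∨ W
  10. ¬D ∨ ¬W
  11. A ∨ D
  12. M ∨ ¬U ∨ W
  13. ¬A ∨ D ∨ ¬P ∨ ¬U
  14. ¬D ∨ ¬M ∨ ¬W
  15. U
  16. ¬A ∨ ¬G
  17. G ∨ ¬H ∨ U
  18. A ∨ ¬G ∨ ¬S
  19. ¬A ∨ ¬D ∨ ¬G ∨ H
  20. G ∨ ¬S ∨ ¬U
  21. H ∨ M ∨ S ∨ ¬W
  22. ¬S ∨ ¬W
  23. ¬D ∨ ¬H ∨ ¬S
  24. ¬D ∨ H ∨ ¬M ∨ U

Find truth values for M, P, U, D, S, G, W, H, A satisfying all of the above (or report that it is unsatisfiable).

Unit clause (U) forces U = True.
In (¬U ∨ W) only W is left, so W = True.
In (¬D ∨ ¬W) only ¬D is left, so D = False.
In (A ∨ D) only A is left, so A = True.
In (¬A ∨ D ∨ ¬P ∨ ¬U) only ¬P is left, so P = False.
In (¬A ∨ ¬G) only ¬G is left, so G = False.
In (G ∨ ¬S ∨ ¬U) only ¬S is left, so S = False.
Set M = True.
Set H = False.
All clauses satisfied.

M: True, P: False, U: True, D: False, S: False, G: False, W: True, H: False, A: True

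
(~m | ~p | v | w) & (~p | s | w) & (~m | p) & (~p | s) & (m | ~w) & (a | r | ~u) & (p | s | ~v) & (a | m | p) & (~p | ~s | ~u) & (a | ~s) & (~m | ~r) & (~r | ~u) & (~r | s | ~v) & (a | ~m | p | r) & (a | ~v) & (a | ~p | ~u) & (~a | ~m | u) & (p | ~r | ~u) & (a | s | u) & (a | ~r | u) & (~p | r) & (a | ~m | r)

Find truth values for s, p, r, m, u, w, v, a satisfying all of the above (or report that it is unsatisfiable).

Set s = True.
  then (a | ~s) forces a = True.
Set p = False.
  then (~m | p) forces m = False.
  then (m | ~w) forces w = False.
Set r = False.
Set u = False.
Set v = False.
All clauses satisfied.

s=T; p=F; r=F; m=F; u=F; w=F; v=F; a=T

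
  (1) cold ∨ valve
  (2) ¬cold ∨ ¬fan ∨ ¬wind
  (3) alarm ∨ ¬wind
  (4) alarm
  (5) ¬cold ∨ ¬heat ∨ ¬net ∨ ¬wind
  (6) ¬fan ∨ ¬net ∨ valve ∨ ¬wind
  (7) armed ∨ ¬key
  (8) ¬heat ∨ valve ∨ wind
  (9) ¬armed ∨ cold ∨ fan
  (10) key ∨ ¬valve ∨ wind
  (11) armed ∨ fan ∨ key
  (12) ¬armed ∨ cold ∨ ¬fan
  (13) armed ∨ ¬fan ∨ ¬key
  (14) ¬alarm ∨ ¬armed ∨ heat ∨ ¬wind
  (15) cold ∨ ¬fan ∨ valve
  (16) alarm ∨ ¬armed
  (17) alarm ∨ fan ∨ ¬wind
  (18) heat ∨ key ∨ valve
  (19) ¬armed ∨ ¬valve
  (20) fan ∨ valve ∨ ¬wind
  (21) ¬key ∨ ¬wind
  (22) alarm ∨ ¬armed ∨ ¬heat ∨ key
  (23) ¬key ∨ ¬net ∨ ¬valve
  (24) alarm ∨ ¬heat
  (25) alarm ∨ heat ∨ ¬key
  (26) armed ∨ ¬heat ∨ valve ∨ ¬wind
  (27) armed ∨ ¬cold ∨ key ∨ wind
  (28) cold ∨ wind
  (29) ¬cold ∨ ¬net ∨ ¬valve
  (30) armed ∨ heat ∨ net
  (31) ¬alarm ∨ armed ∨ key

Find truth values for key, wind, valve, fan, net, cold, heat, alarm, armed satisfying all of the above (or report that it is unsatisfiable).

key = True; wind = False; valve = False; fan = True; net = True; cold = True; heat = False; alarm = True; armed = True

Unit clause (alarm) forces alarm = True.
Set key = True.
  then (armed ∨ ¬key) forces armed = True.
  then (¬armed ∨ ¬valve) forces valve = False.
  then (¬key ∨ ¬wind) forces wind = False.
  then (cold ∨ wind) forces cold = True.
  then (¬heat ∨ valve ∨ wind) forces heat = False.
Set fan = True.
Set net = True.
All clauses satisfied.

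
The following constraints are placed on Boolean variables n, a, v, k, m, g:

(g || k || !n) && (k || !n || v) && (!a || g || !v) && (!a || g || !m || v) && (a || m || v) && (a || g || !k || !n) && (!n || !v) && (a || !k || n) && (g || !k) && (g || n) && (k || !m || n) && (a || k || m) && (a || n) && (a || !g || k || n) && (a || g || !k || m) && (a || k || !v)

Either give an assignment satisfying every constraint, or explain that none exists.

n = False; a = True; v = False; k = False; m = False; g = True

Set n = False.
  then (g || n) forces g = True.
  then (a || n) forces a = True.
Set v = False.
Set k = False.
  then (k || !m || n) forces m = False.
All clauses satisfied.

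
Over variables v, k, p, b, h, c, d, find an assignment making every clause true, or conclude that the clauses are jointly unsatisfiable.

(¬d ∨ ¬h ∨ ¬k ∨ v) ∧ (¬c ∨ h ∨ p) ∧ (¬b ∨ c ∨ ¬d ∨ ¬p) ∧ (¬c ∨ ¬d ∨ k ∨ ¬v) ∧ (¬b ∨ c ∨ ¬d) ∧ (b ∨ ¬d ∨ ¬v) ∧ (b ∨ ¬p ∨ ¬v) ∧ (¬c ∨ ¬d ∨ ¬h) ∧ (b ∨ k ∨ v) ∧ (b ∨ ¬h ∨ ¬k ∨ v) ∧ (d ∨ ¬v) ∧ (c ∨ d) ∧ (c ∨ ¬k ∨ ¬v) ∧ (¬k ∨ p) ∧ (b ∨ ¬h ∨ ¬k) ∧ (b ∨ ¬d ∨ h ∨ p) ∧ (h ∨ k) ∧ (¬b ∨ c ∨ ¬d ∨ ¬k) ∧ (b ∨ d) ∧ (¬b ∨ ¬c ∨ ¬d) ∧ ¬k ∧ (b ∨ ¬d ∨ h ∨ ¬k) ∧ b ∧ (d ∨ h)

v = False; k = False; p = True; b = True; h = True; c = True; d = False

Unit clause (¬k) forces k = False.
Unit clause (b) forces b = True.
In (h ∨ k) only h is left, so h = True.
Try v = True:
  (d ∨ ¬v) forces d = True.
  (¬c ∨ ¬d ∨ k ∨ ¬v) forces c = False.
  clause (¬b ∨ c ∨ ¬d) is falsified — backtrack.
So v = False.
Set p = True.
Set c = True.
  then (¬c ∨ ¬d ∨ ¬h) forces d = False.
All clauses satisfied.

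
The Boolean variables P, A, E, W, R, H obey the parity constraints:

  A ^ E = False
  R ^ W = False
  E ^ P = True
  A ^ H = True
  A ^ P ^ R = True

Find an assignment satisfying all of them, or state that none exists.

P = True; A = False; E = False; W = False; R = False; H = True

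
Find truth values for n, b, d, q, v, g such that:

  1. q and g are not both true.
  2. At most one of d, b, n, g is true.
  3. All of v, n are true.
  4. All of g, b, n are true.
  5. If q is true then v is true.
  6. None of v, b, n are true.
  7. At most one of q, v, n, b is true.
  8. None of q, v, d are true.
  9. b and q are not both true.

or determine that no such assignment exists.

Case n = True:
  Constraint (6) is violated (n=T) — contradiction.
Case n = False:
  Constraint (3) is violated (n=F) — contradiction.
Both cases fail — unsatisfiable.

No satisfying assignment exists.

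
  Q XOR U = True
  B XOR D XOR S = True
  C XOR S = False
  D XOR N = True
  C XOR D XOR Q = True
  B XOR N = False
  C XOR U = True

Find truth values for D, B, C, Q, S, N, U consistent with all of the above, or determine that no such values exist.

D: True, B: False, C: False, Q: False, S: False, N: False, U: True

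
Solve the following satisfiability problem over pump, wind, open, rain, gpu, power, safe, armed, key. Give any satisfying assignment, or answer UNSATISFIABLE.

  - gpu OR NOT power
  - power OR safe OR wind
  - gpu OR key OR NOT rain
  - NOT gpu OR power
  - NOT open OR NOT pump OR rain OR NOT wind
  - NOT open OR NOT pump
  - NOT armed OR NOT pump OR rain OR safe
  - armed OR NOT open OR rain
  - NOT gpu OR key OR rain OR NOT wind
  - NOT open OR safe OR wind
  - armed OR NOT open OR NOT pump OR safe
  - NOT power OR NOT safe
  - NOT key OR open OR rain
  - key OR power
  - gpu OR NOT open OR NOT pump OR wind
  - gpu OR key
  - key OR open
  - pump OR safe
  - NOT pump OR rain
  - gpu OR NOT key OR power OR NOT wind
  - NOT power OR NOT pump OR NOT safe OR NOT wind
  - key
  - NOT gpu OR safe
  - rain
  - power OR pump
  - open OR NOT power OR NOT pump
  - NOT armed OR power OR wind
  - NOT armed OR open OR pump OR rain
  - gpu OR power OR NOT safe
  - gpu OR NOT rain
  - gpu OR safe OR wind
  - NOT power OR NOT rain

UNSATISFIABLE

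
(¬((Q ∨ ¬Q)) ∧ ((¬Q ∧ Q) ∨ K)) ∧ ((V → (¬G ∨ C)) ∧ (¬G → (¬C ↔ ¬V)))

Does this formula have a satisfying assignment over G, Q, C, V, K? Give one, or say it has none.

The formula is unsatisfiable.

The conjunct ¬((Q ∨ ¬Q)) is unsatisfiable on its own:
  Q=F: evaluates to False.
  Q=T: evaluates to False.
So the whole conjunction is unsatisfiable.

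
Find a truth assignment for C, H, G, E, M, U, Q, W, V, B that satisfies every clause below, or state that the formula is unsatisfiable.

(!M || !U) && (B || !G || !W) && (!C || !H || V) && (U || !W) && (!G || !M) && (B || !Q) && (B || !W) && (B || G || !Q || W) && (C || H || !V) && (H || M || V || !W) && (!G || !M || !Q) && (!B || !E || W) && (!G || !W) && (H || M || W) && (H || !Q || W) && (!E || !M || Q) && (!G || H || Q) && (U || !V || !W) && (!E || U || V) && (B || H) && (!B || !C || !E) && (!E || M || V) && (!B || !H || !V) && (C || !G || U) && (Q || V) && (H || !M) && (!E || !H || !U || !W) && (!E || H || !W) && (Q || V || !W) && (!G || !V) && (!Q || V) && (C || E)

Set C = True.
Set H = True.
  then (!C || !H || V) forces V = True.
  then (!B || !H || !V) forces B = False.
  then (!G || !V) forces G = False.
  then (B || !Q) forces Q = False.
  then (B || !W) forces W = False.
Set E = False.
Set M = False.
Set U = True.
All clauses satisfied.

C: True; H: True; G: False; E: False; M: False; U: True; Q: False; W: False; V: True; B: False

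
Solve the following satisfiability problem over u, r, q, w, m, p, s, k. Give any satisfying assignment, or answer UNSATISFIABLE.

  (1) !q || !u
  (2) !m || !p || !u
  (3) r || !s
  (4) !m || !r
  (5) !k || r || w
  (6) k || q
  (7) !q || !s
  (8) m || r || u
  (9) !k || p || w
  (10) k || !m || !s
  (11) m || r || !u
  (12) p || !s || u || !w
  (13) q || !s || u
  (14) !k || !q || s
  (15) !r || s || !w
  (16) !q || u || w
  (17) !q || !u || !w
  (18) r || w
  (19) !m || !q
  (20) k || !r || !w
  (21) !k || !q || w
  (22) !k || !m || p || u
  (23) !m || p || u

Set u = False.
Set r = False.
  then (r || !s) forces s = False.
  then (m || r || u) forces m = True.
  then (r || w) forces w = True.
  then (!m || !q) forces q = False.
  then (!m || p || u) forces p = True.
  then (k || q) forces k = True.
All clauses satisfied.

u=F, r=F, q=F, w=T, m=T, p=T, s=F, k=T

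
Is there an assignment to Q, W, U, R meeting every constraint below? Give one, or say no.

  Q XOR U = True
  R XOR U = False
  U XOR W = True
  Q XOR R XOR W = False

Q = True, W = True, U = False, R = False

Q XOR U = T XOR F = True ✓
R XOR U = F XOR F = False ✓
U XOR W = F XOR T = True ✓
Q XOR R XOR W = T XOR F XOR T = False ✓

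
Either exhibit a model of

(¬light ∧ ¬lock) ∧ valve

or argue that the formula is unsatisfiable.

light: False; valve: True; lock: False

  ¬light ∧ ¬lock = True
    ¬light = True
    ¬lock = True
Both conjuncts True, so the formula holds.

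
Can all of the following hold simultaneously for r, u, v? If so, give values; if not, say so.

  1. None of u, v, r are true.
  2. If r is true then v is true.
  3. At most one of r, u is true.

r = False; u = False; v = False

  (1) {u, v, r}: 0 true — none ✓
  (2) r=F ⇒ v: vacuous ✓
  (3) {r, u}: 0 true — at most one ✓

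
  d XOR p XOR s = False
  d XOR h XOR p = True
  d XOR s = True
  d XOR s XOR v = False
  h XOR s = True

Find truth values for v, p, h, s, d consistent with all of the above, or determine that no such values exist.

v = True, p = True, h = False, s = True, d = False

d XOR p XOR s = F XOR T XOR T = False ✓
d XOR h XOR p = F XOR F XOR T = True ✓
d XOR s = F XOR T = True ✓
d XOR s XOR v = F XOR T XOR T = False ✓
h XOR s = F XOR T = True ✓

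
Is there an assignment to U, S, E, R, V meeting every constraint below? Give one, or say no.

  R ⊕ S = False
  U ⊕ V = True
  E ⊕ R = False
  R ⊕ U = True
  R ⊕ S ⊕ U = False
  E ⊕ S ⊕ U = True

Adding constraints 3, 5, 6 mod 2: every variable appears an even number of times on the left, so the left side is 0.
But the right sides sum to 1 (mod 2). 0 ≠ 1 — the system is inconsistent.

The formula is unsatisfiable.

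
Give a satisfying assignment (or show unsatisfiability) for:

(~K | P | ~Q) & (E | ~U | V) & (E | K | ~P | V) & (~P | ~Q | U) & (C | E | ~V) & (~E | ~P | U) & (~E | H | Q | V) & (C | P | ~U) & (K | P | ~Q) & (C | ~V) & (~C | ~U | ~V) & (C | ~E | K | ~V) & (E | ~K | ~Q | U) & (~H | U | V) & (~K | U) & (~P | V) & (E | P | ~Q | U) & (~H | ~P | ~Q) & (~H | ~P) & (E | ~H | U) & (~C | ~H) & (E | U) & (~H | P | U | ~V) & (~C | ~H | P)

C = True, P = False, Q = False, V = True, U = False, H = False, E = True, K = False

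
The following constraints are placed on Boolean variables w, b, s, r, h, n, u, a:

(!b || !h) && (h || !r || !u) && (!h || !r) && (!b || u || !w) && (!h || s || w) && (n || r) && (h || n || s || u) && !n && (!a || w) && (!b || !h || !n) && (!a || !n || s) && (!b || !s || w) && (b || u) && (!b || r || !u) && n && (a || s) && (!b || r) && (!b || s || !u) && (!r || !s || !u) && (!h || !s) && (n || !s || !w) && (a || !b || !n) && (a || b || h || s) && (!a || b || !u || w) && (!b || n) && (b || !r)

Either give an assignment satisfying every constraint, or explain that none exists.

UNSATISFIABLE

Case n = True:
  Clause (!n) is falsified — contradiction.
Case n = False:
  Clause (n) is falsified — contradiction.
Both cases fail, so the formula is unsatisfiable.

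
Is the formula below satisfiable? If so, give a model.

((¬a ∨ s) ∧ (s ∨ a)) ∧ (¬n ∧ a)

a=T; n=F; s=T

  (¬a ∨ s) ∧ (s ∨ a) = True
    ¬a ∨ s = True
      ¬a = False
    s ∨ a = True
  ¬n ∧ a = True
    ¬n = True
Both conjuncts True, so the formula holds.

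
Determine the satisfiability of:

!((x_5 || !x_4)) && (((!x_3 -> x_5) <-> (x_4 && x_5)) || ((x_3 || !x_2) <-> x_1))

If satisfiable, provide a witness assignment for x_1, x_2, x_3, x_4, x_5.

x_1 = False, x_2 = True, x_3 = False, x_4 = True, x_5 = False

  !((x_5 || !x_4)) = True
    x_5 || !x_4 = False
      !x_4 = False
  ((!x_3 -> x_5) <-> (x_4 && x_5)) || ((x_3 || !x_2) <-> x_1) = True
    (!x_3 -> x_5) <-> (x_4 && x_5) = True
      !x_3 -> x_5 = False
        !x_3 = True
      x_4 && x_5 = False
    (x_3 || !x_2) <-> x_1 = True
      x_3 || !x_2 = False
        !x_2 = False
Both conjuncts True, so the formula holds.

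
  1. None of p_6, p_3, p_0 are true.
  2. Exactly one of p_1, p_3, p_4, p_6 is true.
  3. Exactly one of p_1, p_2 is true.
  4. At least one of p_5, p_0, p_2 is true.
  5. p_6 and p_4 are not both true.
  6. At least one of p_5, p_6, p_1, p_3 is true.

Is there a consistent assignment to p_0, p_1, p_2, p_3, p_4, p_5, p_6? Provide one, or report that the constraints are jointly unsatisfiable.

p_0: False; p_1: False; p_2: True; p_3: False; p_4: True; p_5: True; p_6: False

  (1) {p_6, p_3, p_0}: 0 true — none ✓
  (2) {p_1, p_3, p_4, p_6}: 1 true — exactly one ✓
  (3) {p_1, p_2}: 1 true — exactly one ✓
  (4) {p_5, p_0, p_2}: 2 true — at least one ✓
  (5) p_6=F, p_4=T — not both ✓
  (6) {p_5, p_6, p_1, p_3}: 1 true — at least one ✓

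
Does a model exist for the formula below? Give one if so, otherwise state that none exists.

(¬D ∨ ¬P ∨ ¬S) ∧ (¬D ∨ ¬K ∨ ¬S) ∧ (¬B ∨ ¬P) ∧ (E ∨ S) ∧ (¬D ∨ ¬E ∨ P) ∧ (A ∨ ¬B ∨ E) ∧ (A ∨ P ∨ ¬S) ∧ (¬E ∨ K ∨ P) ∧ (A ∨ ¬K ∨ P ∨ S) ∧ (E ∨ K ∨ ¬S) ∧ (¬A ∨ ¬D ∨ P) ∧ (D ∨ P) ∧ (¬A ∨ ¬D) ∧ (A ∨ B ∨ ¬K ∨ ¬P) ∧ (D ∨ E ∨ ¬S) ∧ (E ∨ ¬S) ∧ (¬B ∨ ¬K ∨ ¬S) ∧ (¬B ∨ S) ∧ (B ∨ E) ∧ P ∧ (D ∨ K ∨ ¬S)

K=T, S=F, B=F, P=T, D=F, A=T, E=T

Unit clause (P) forces P = True.
In (¬B ∨ ¬P) only ¬B is left, so B = False.
In (B ∨ E) only E is left, so E = True.
Set K = True.
  then (A ∨ B ∨ ¬K ∨ ¬P) forces A = True.
  then (¬A ∨ ¬D) forces D = False.
Set S = False.
All clauses satisfied.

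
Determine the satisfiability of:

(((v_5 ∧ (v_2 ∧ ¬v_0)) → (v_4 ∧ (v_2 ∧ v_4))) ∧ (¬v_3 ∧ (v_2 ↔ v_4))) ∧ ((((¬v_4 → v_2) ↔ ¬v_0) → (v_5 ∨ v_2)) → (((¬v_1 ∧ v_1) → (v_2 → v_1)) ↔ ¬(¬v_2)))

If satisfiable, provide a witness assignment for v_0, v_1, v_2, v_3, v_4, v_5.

v_0 = True, v_1 = False, v_2 = False, v_3 = False, v_4 = False, v_5 = False

  ((v_5 ∧ (v_2 ∧ ¬v_0)) → (v_4 ∧ (v_2 ∧ v_4))) ∧ (¬v_3 ∧ (v_2 ↔ v_4)) = True
    (v_5 ∧ (v_2 ∧ ¬v_0)) → (v_4 ∧ (v_2 ∧ v_4)) = True
      v_5 ∧ (v_2 ∧ ¬v_0) = False
        v_2 ∧ ¬v_0 = False
          ¬v_0 = False
      v_4 ∧ (v_2 ∧ v_4) = False
        v_2 ∧ v_4 = False
    ¬v_3 ∧ (v_2 ↔ v_4) = True
      ¬v_3 = True
      v_2 ↔ v_4 = True
  (((¬v_4 → v_2) ↔ ¬v_0) → (v_5 ∨ v_2)) → (((¬v_1 ∧ v_1) → (v_2 → v_1)) ↔ ¬(¬v_2)) = True
    ((¬v_4 → v_2) ↔ ¬v_0) → (v_5 ∨ v_2) = False
      (¬v_4 → v_2) ↔ ¬v_0 = True
        ¬v_4 → v_2 = False
          ¬v_4 = True
        ¬v_0 = False
      v_5 ∨ v_2 = False
    ((¬v_1 ∧ v_1) → (v_2 → v_1)) ↔ ¬(¬v_2) = False
      (¬v_1 ∧ v_1) → (v_2 → v_1) = True
        ¬v_1 ∧ v_1 = False
          ¬v_1 = True
        v_2 → v_1 = True
      ¬(¬v_2) = False
        ¬v_2 = True
Both conjuncts True, so the formula holds.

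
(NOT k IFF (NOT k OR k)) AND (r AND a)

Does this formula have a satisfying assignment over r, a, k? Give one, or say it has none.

r = True, a = True, k = False

  NOT k IFF (NOT k OR k) = True
    NOT k = True
    NOT k OR k = True
      NOT k = True
  r AND a = True
Both conjuncts True, so the formula holds.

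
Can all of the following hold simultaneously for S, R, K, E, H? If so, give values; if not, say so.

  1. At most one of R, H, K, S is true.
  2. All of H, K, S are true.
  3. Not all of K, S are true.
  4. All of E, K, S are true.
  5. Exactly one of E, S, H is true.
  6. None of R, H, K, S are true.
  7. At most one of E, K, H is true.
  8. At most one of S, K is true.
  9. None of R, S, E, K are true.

Unsatisfiable

Case S = True:
  Constraint (6) is violated (S=T) — contradiction.
Case S = False:
  Constraint (2) is violated (S=F) — contradiction.
Both cases fail — unsatisfiable.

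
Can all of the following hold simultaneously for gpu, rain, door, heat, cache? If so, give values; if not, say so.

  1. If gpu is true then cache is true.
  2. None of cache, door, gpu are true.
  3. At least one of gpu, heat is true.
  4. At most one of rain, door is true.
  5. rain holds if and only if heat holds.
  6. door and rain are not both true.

gpu=F; rain=T; door=F; heat=T; cache=F

  (1) gpu=F ⇒ cache: vacuous ✓
  (2) {cache, door, gpu}: 0 true — none ✓
  (3) {gpu, heat}: 1 true — at least one ✓
  (4) {rain, door}: 1 true — at most one ✓
  (5) rain=T, heat=T — same ✓
  (6) door=F, rain=T — not both ✓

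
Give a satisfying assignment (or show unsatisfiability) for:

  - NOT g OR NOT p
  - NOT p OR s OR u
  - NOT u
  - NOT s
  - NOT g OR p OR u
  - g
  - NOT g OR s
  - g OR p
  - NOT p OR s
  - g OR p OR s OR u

UNSATISFIABLE

Case g = True:
  (NOT g OR NOT p) forces p = False.
  (NOT u) forces u = False.
  Clause (NOT g OR p OR u) is falsified — contradiction.
Case g = False:
  Clause (g) is falsified — contradiction.
Both cases fail, so the formula is unsatisfiable.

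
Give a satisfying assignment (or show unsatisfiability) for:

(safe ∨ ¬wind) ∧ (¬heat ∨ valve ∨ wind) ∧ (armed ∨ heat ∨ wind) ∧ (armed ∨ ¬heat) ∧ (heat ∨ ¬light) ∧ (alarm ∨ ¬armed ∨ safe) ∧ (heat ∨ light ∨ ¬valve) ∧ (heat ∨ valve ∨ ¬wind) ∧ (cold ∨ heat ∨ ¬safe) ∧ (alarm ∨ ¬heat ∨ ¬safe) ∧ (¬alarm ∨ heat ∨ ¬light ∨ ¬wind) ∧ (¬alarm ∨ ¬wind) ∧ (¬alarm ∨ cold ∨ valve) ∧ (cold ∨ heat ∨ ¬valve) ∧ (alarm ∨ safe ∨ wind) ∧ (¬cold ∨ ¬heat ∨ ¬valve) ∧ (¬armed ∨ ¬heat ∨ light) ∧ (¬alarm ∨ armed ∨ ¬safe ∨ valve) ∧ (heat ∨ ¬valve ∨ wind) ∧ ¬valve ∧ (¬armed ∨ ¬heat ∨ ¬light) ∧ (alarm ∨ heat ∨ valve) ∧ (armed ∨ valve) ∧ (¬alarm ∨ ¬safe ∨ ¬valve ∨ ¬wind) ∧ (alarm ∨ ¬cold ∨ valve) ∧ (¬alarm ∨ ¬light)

safe: False, cold: True, light: False, alarm: True, armed: True, wind: False, heat: False, valve: False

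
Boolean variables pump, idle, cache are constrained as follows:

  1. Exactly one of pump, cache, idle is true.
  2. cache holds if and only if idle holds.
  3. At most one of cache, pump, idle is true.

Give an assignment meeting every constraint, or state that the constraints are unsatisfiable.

pump=T, idle=F, cache=F

  (1) {pump, cache, idle}: 1 true — exactly one ✓
  (2) cache=F, idle=F — same ✓
  (3) {cache, pump, idle}: 1 true — at most one ✓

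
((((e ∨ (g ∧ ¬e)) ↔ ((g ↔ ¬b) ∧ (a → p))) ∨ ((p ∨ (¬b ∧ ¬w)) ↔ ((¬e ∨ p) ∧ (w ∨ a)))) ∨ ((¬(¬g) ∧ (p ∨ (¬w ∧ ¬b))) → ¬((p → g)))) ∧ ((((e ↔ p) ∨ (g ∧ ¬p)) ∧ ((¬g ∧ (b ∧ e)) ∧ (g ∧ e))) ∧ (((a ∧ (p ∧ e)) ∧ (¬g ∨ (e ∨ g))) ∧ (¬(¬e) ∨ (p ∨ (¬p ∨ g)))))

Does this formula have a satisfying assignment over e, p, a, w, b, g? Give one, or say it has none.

Case g = True: the conjunct ¬g is False.
Case g = False: the conjunct g is False.
Both cases fail — unsatisfiable.

No satisfying assignment exists.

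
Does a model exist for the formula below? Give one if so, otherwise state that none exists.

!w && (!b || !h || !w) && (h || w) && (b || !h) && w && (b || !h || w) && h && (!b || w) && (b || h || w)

Case w = True:
  Clause (!w) is falsified — contradiction.
Case w = False:
  Clause (w) is falsified — contradiction.
Both cases fail, so the formula is unsatisfiable.

The formula is unsatisfiable.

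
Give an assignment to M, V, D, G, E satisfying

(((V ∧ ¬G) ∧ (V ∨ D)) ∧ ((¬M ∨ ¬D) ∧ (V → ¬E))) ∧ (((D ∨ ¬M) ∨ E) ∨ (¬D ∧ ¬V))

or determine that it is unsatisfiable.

M=F, V=T, D=T, G=F, E=F

  ((V ∧ ¬G) ∧ (V ∨ D)) ∧ ((¬M ∨ ¬D) ∧ (V → ¬E)) = True
    (V ∧ ¬G) ∧ (V ∨ D) = True
      V ∧ ¬G = True
        ¬G = True
      V ∨ D = True
    (¬M ∨ ¬D) ∧ (V → ¬E) = True
      ¬M ∨ ¬D = True
        ¬M = True
        ¬D = False
      V → ¬E = True
        ¬E = True
  ((D ∨ ¬M) ∨ E) ∨ (¬D ∧ ¬V) = True
    (D ∨ ¬M) ∨ E = True
      D ∨ ¬M = True
        ¬M = True
    ¬D ∧ ¬V = False
      ¬D = False
      ¬V = False
Both conjuncts True, so the formula holds.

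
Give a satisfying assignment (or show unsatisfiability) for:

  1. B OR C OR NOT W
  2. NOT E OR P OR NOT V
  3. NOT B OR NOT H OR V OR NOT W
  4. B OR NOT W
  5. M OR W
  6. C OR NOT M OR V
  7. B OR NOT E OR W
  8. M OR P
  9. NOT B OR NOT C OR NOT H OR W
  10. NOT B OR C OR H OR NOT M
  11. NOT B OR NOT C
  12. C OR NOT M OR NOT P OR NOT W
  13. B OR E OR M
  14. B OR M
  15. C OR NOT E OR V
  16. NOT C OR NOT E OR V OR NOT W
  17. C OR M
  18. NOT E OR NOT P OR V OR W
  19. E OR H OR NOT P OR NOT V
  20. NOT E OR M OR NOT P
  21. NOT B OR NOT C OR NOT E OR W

Set C = True.
  then (NOT B OR NOT C) forces B = False.
  then (B OR M) forces M = True.
  then (B OR NOT W) forces W = False.
  then (B OR NOT E OR W) forces E = False.
Set H = True.
Set P = True.
Set V = True.
All clauses satisfied.

C = True; H = True; M = True; P = True; B = False; E = False; V = True; W = False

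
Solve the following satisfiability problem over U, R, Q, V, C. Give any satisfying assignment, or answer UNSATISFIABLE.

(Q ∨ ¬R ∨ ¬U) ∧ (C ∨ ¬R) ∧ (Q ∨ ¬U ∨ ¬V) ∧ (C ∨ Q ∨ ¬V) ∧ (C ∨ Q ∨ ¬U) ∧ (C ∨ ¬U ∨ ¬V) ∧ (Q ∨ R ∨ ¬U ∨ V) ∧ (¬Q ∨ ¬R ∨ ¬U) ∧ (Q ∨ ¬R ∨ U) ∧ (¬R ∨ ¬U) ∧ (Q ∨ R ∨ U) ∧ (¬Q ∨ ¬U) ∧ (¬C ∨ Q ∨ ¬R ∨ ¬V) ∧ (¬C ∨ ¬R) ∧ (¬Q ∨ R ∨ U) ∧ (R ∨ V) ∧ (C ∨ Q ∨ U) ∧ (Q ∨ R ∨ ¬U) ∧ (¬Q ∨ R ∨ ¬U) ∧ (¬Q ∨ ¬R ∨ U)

Case U = True:
  (¬R ∨ ¬U) forces R = False.
  (¬Q ∨ ¬U) forces Q = False.
  Clause (Q ∨ R ∨ ¬U) is falsified — contradiction.
Case U = False:
  If R = True:
    (C ∨ ¬R) forces C = True.
    clause (¬C ∨ ¬R) is falsified.
  If R = False:
    (Q ∨ R ∨ U) forces Q = True.
    clause (¬Q ∨ R ∨ U) is falsified.
  Every sub-case reaches a contradiction.
Both cases fail, so the formula is unsatisfiable.

UNSATISFIABLE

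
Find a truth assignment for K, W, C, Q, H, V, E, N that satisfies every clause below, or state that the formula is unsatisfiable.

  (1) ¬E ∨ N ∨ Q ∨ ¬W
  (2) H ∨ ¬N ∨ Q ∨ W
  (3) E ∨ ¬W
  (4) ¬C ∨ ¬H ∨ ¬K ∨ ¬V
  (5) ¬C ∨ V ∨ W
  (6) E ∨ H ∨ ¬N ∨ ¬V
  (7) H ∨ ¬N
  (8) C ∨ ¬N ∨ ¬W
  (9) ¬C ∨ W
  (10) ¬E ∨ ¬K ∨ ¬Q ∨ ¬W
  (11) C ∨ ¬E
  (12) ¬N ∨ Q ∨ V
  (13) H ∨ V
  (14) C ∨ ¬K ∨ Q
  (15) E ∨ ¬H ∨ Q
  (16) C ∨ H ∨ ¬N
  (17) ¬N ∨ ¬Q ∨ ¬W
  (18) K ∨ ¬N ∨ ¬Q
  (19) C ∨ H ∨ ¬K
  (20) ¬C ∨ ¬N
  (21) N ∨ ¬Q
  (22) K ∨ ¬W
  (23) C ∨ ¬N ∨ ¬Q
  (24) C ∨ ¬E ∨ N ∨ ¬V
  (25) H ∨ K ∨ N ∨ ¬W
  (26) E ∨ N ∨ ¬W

K=F; W=F; C=F; Q=F; H=F; V=T; E=F; N=F

Set K = False.
  then (K ∨ ¬W) forces W = False.
  then (¬C ∨ W) forces C = False.
  then (C ∨ ¬E) forces E = False.
Try Q = True:
  (K ∨ ¬N ∨ ¬Q) forces N = False.
  clause (N ∨ ¬Q) is falsified — backtrack.
So Q = False.
  then (E ∨ ¬H ∨ Q) forces H = False.
  then (C ∨ H ∨ ¬N) forces N = False.
  then (H ∨ V) forces V = True.
All clauses satisfied.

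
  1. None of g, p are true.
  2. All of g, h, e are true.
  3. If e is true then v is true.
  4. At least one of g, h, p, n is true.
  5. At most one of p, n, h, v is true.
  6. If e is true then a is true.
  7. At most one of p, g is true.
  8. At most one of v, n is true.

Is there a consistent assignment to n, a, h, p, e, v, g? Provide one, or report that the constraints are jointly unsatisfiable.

UNSATISFIABLE

Case g = True:
  Constraint (1) is violated (g=T) — contradiction.
Case g = False:
  Constraint (2) is violated (g=F) — contradiction.
Both cases fail — unsatisfiable.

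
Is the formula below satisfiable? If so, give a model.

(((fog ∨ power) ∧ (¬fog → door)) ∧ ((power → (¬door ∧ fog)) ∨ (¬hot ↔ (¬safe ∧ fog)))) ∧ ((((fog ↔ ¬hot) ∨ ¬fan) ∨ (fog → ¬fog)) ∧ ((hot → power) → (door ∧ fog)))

fan = False, hot = True, door = True, safe = True, power = False, fog = True

  ((fog ∨ power) ∧ (¬fog → door)) ∧ ((power → (¬door ∧ fog)) ∨ (¬hot ↔ (¬safe ∧ fog))) = True
    (fog ∨ power) ∧ (¬fog → door) = True
      fog ∨ power = True
      ¬fog → door = True
        ¬fog = False
    (power → (¬door ∧ fog)) ∨ (¬hot ↔ (¬safe ∧ fog)) = True
      power → (¬door ∧ fog) = True
        ¬door ∧ fog = False
          ¬door = False
      ¬hot ↔ (¬safe ∧ fog) = True
        ¬hot = False
        ¬safe ∧ fog = False
          ¬safe = False
  (((fog ↔ ¬hot) ∨ ¬fan) ∨ (fog → ¬fog)) ∧ ((hot → power) → (door ∧ fog)) = True
    ((fog ↔ ¬hot) ∨ ¬fan) ∨ (fog → ¬fog) = True
      (fog ↔ ¬hot) ∨ ¬fan = True
        fog ↔ ¬hot = False
          ¬hot = False
        ¬fan = True
      fog → ¬fog = False
        ¬fog = False
    (hot → power) → (door ∧ fog) = True
      hot → power = False
      door ∧ fog = True
Both conjuncts True, so the formula holds.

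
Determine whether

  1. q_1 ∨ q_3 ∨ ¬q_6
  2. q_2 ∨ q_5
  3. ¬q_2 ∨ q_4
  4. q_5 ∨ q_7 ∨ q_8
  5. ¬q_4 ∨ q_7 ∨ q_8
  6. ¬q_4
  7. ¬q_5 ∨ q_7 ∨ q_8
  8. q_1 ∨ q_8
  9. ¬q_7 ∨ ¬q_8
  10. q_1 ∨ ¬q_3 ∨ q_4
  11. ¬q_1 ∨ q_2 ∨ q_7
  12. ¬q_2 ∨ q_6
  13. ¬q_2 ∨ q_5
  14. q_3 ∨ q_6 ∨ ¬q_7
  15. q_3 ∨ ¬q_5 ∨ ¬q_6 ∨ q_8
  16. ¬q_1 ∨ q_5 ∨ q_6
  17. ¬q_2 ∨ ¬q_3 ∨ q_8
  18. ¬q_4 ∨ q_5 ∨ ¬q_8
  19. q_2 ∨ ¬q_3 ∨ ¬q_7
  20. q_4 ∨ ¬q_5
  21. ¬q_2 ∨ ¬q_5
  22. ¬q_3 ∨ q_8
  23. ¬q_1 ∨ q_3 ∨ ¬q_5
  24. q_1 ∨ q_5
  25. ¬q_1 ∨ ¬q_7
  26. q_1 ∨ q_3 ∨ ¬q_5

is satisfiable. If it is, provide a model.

Case q_4 = True:
  Clause (¬q_4) is falsified — contradiction.
Case q_4 = False:
  (¬q_2 ∨ q_4) forces q_2 = False.
  (q_2 ∨ q_5) forces q_5 = True.
  Clause (q_4 ∨ ¬q_5) is falsified — contradiction.
Both cases fail, so the formula is unsatisfiable.

No satisfying assignment exists.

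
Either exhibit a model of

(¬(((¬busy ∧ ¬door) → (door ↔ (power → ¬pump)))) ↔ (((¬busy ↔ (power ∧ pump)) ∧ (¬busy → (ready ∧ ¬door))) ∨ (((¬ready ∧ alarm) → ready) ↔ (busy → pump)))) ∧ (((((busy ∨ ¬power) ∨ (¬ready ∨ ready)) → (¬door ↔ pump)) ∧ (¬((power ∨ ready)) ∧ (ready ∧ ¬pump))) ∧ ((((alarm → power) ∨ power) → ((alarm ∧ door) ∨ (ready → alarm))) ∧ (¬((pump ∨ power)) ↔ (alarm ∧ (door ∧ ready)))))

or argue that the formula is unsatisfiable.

Case ready = True: the conjunct ¬((power ∨ ready)) becomes ¬((power ∨ True)) = False.
Case ready = False: the conjunct ready is False.
Both cases fail — unsatisfiable.

Unsatisfiable — no assignment works.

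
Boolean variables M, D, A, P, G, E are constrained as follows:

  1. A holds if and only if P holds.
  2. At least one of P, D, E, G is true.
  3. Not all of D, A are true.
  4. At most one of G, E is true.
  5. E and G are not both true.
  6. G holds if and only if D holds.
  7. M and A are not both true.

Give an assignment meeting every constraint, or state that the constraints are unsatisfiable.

M=F, D=F, A=T, P=T, G=F, E=F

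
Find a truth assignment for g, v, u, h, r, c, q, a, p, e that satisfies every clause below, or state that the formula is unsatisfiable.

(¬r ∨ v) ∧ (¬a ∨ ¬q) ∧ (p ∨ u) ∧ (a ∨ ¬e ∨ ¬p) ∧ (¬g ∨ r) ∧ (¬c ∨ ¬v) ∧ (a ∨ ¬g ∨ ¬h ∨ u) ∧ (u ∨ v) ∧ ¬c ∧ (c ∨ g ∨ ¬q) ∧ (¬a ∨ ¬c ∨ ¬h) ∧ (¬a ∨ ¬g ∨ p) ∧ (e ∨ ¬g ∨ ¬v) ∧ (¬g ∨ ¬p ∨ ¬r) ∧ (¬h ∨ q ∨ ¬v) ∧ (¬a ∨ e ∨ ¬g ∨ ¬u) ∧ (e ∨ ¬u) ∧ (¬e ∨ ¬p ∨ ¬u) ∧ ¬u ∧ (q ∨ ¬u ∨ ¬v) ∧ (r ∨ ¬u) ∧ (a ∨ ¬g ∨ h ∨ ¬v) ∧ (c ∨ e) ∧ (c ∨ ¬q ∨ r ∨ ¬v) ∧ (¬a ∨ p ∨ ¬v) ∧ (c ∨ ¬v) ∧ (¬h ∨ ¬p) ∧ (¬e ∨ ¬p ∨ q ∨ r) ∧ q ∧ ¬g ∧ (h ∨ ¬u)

Case g = True:
  Clause (¬g) is falsified — contradiction.
Case g = False:
  (¬c) forces c = False.
  (c ∨ g ∨ ¬q) forces q = False.
  Clause (q) is falsified — contradiction.
Both cases fail, so the formula is unsatisfiable.

No satisfying assignment exists.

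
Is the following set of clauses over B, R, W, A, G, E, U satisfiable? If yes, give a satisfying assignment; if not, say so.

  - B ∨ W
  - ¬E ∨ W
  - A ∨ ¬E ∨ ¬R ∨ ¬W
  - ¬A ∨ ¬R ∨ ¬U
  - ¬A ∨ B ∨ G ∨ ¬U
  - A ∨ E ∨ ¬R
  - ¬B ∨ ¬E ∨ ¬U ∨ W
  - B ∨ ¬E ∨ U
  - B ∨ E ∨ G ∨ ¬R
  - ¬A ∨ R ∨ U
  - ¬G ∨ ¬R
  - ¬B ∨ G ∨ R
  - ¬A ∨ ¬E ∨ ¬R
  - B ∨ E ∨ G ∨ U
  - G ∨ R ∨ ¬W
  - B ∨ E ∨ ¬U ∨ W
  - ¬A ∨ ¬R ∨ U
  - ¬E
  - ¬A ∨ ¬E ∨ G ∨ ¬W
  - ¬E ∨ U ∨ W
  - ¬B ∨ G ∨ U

B=F, R=F, W=T, A=T, G=T, E=F, U=T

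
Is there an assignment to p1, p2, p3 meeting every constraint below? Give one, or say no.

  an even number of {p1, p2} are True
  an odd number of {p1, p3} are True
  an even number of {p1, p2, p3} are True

p1=T; p2=T; p3=F

{p1, p2}: 2 true → even ✓
{p1, p3}: 1 true → odd ✓
{p1, p2, p3}: 2 true → even ✓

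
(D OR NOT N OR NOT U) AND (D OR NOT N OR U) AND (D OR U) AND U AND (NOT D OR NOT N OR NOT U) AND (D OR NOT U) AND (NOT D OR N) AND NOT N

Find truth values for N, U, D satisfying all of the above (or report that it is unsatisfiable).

Case N = True:
  Clause (NOT N) is falsified — contradiction.
Case N = False:
  (U) forces U = True.
  (D OR NOT U) forces D = True.
  Clause (NOT D OR N) is falsified — contradiction.
Both cases fail, so the formula is unsatisfiable.

UNSATISFIABLE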